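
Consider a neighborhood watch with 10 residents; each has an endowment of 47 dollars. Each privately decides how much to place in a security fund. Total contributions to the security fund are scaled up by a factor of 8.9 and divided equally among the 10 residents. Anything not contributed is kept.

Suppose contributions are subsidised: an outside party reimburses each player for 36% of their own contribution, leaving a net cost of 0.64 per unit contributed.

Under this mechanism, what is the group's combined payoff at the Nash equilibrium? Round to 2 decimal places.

4352.20 dollars

Under the mechanism each unit contributed yields (8.9/10) / 0.64 = 1.3906 back to its contributor per unit of net cost, which exceeds 1, making full contribution the dominant choice for everyone.
At the Nash equilibrium everyone contributes 47. Group total payoff = 10 × (47 × 0.36 + 8.9 × 47) = 4352.20.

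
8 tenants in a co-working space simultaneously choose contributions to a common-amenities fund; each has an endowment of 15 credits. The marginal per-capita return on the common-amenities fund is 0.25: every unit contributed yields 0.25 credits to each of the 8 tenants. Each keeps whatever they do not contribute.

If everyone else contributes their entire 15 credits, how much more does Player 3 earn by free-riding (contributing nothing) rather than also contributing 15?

11.25 credits

Switching from a contribution of 15 to 0 lets Player 3 keep an extra 15 credits, but lowers the common-amenities fund by 15, which costs Player 3 their own share of that drop: 0.25 × 15 = 3.75.
Net gain = 15 − 3.75 = 11.25. The private return per contributed unit (0.25) is below 1, so free-riding is indeed the best response regardless of what the others do.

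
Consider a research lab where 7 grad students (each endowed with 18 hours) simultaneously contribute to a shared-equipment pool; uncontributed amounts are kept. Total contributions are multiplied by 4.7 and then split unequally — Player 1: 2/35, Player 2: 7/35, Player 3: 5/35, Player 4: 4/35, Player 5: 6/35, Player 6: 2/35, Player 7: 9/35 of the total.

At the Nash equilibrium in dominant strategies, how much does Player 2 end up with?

34.92 hours

Player j's private return per contributed unit is 4.7 × (j's share). Contributing is weakly dominant for j when that share is at least 1/4.7 = 0.2128, and contributing 0 is dominant otherwise.
The only share above 0.2128 is Player 7's 9/35, contributing 18; the remaining 6 contribute 0. Total contributed: 18.
Player 2 keeps 18 and receives 4.7 × 18 × 7/35 = 16.92 from the shared-equipment pool, for a payoff of 34.92.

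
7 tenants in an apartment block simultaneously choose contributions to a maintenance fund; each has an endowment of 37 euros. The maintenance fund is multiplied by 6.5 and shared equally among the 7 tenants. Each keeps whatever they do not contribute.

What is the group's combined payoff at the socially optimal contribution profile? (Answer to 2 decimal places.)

1683.50 euros

Each contributed unit returns 6.500 to the group as a whole (0.9286 to each of 7 players), which exceeds 1, so the social optimum is full contribution: group total = 6.500 × 259 = 1683.50.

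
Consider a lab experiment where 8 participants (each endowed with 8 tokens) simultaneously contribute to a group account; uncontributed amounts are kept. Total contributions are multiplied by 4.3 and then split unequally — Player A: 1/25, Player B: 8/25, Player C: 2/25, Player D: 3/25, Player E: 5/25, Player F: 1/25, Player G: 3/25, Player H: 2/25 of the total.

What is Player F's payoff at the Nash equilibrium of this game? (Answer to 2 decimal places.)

For player j, contributing a unit is worthwhile iff 4.3 × (j's share) ≥ 1, i.e. iff j's share is at least 0.2326.
Player B alone (share 8/25) is above the threshold, contributing 8; the remaining 7 contribute 0. Total contributed: 8.
Player F keeps 8 and receives 4.3 × 8 × 1/25 = 1.38 from the group account, for a payoff of 9.38.

9.38 tokens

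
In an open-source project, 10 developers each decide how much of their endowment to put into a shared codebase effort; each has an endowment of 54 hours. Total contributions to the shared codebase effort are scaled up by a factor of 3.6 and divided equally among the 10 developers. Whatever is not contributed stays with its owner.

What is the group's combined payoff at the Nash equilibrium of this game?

540.00 hours

Each contributed unit returns 3.6/10 = 0.3600 to its contributor — below 1 — so contributing 0 is dominant for every player. At the Nash equilibrium everyone keeps their 54, and the group total is 10 × 54 = 540.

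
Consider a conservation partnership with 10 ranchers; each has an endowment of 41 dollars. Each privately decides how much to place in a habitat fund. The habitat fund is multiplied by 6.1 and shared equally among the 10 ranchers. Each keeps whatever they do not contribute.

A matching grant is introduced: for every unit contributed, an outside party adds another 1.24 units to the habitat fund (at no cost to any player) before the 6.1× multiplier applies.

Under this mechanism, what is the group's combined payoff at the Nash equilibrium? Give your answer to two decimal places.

5602.24 dollars

The effective private return per unit is now 6.1 × 2.24 / 10 = 1.3664 > 1, so every player's dominant strategy flips to full contribution.
So the Nash equilibrium is full contribution by all 10; the group earns 6.1 × 2.24 × 410 = 5602.24.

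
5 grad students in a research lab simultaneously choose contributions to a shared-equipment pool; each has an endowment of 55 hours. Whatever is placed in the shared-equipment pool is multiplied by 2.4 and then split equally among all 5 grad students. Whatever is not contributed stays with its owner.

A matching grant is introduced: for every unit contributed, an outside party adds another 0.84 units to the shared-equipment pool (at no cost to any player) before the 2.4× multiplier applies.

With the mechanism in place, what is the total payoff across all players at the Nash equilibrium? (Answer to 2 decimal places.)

275.00 hours

Even with the mechanism, each unit contributed returns only 2.4 × 1.84 / 5 = 0.8832 per unit of net cost, so contributing nothing is still dominant.
At the Nash equilibrium no one contributes; group total payoff = 5 × 55 = 275.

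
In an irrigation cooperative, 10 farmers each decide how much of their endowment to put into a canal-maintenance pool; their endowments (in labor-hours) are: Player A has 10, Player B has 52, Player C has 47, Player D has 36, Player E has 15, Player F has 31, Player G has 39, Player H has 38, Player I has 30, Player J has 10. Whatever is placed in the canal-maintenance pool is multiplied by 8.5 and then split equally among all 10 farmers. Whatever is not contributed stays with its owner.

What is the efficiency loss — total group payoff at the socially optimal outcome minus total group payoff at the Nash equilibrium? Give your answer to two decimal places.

The private return per contributed unit is 8.5/10 = 0.8500 < 1 for every player regardless of endowment, so the Nash equilibrium is zero contribution and the group total is Σ E_j = 10 + 52 + 47 + 36 + 15 + 31 + 39 + 38 + 30 + 10 = 308.
Each contributed unit returns 8.500 to the group, so the social optimum is full contribution by everyone: group total = 8.500 × 308 = 2618.00.
Efficiency loss = (8.500 − 1) × 308 = 2310.00.

2310.00 labor-hours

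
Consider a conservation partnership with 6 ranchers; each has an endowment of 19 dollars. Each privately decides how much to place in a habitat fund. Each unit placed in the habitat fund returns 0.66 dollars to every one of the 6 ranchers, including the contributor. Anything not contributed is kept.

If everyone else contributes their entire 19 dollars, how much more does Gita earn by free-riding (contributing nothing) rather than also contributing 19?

Switching from a contribution of 19 to 0 lets Gita keep an extra 19 dollars, but lowers the habitat fund by 19, which costs Gita their own share of that drop: 0.66 × 19 = 12.54.
Net gain = 19 − 12.54 = 6.46. The private return per contributed unit (0.66) is below 1, so free-riding is indeed the best response regardless of what the others do.

6.46 dollars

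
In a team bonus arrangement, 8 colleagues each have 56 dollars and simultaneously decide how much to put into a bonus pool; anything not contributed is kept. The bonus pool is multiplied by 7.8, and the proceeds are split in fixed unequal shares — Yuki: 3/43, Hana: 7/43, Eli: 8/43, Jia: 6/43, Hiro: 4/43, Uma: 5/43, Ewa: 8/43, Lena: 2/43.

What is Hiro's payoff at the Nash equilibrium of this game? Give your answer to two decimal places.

218.53 dollars

Each unit j contributes comes back to j as 7.8 × (j's share), so j prefers to contribute only if that share exceeds 1/7.8 = 0.1282; otherwise keeping the unit dominates.
The shares above 0.1282 belong to Hana, Eli, Jia and Ewa, contributing 56 each; the remaining 4 contribute 0. Total contributed: 224.
Hiro keeps 56 and receives 7.8 × 224 × 4/43 = 162.53 from the bonus pool, for a payoff of 218.53.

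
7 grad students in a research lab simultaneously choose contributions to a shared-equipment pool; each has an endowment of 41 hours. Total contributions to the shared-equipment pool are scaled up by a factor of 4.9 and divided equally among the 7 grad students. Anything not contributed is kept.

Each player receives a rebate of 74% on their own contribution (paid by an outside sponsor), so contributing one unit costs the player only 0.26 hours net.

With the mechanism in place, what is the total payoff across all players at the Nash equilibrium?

1618.68 hours

Under the mechanism each unit contributed yields (4.9/7) / 0.26 = 2.6923 back to its contributor per unit of net cost, which exceeds 1, making full contribution the dominant choice for everyone.
So the Nash equilibrium is full contribution by all 7; the group earns 7 × (41 × 0.74 + 4.9 × 41) = 1618.68.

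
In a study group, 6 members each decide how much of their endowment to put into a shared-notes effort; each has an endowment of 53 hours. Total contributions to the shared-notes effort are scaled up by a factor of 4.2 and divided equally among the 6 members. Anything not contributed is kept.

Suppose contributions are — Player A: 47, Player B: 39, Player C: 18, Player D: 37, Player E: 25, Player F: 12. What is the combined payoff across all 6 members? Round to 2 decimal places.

Total contributed: 47 + 39 + 18 + 37 + 25 + 12 = 178; total kept: 6 × 53 − 178 = 140.
The shared-notes effort pays out 4.2 × 178 = 747.60 in aggregate.
Group total = 140 + 747.60 = 887.60.

887.60 hours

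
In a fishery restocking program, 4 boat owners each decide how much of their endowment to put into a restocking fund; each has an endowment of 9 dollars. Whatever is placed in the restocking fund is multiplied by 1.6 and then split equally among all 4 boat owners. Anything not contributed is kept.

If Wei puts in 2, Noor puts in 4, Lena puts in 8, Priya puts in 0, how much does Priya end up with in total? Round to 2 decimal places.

14.60 dollars

Total contributed: 2 + 4 + 8 + 0 = 14.
Each receives 1.6 × 14 / 4 = 5.60 from the restocking fund.
Priya keeps 9 − 0 = 9, so Priya's payoff is 9 + 5.60 = 14.60.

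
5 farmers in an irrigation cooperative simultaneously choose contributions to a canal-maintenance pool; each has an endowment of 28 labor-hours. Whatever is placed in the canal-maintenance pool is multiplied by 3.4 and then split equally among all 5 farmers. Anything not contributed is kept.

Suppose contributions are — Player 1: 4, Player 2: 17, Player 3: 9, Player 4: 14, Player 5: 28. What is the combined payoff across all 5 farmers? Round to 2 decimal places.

312.80 labor-hours

Total contributed: 4 + 17 + 9 + 14 + 28 = 72; total kept: 5 × 28 − 72 = 68.
The canal-maintenance pool pays out 3.4 × 72 = 244.80 in aggregate.
Group total = 68 + 244.80 = 312.80.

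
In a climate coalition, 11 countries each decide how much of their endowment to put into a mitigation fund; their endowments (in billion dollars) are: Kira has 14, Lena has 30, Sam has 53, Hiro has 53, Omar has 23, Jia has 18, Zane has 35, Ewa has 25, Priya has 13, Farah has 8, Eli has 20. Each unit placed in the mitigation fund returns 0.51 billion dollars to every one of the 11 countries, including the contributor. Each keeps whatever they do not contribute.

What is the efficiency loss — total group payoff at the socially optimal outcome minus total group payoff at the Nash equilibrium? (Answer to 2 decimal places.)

The private return per contributed unit is 0.51 < 1 for everyone, so the Nash equilibrium is zero contribution and the group total is Σ E_j = 14 + 30 + 53 + 53 + 23 + 18 + 35 + 25 + 13 + 8 + 20 = 292.
Each contributed unit returns 5.610 to the group, so the social optimum is full contribution by everyone: group total = 5.610 × 292 = 1638.12.
Efficiency loss = (5.610 − 1) × 292 = 1346.12.

1346.12 billion dollars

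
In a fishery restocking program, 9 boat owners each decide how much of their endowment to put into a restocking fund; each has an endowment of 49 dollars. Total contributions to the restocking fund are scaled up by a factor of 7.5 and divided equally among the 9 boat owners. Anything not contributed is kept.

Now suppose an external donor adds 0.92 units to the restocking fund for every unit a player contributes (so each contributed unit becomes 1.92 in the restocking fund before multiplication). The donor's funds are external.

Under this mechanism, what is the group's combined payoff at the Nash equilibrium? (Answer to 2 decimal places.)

The effective private return per unit is now 7.5 × 1.92 / 9 = 1.6000 > 1, so every player's dominant strategy flips to full contribution.
So the Nash equilibrium is full contribution by all 9; the group earns 7.5 × 1.92 × 441 = 6350.40.

6350.40 dollars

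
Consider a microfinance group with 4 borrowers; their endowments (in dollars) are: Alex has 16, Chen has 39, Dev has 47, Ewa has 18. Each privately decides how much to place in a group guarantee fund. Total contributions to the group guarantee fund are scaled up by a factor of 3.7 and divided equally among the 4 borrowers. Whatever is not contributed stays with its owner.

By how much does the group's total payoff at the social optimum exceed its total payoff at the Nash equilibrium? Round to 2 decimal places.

The private return per contributed unit is 3.7/4 = 0.9250 < 1 for every player regardless of endowment, so the Nash equilibrium is zero contribution and the group total is Σ E_j = 16 + 39 + 47 + 18 = 120.
Each contributed unit returns 3.700 to the group, so the social optimum is full contribution by everyone: group total = 3.700 × 120 = 444.00.
Efficiency loss = (3.700 − 1) × 120 = 324.00.

324.00 dollars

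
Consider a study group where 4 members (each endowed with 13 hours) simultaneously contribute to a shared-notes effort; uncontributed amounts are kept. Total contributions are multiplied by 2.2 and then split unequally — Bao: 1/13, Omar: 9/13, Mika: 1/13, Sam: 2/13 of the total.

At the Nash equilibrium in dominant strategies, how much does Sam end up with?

For player j, contributing a unit is worthwhile iff 2.2 × (j's share) ≥ 1, i.e. iff j's share is at least 0.4545.
Omar alone (share 9/13) is above the threshold, contributing 13; the remaining 3 contribute 0. Total contributed: 13.
Sam keeps 13 and receives 2.2 × 13 × 2/13 = 4.40 from the shared-notes effort, for a payoff of 17.40.

17.40 hours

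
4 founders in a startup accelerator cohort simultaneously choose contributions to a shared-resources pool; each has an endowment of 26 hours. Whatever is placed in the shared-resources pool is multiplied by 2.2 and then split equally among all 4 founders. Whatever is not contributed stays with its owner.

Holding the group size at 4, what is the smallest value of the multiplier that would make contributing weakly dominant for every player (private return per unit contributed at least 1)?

4

A contributed unit returns (multiplier)/4 to its contributor.
This reaches 1 exactly when the multiplier is 4.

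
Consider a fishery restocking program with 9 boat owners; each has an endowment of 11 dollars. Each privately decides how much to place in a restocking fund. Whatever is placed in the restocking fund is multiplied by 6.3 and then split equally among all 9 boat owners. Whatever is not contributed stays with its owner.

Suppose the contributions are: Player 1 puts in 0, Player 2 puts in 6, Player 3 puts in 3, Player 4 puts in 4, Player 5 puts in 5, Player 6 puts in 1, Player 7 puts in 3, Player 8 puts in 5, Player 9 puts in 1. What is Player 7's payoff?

Total contributed: 0 + 6 + 3 + 4 + 5 + 1 + 3 + 5 + 1 = 28.
Each receives 6.3 × 28 / 9 = 19.60 from the restocking fund.
Player 7 keeps 11 − 3 = 8, so Player 7's payoff is 8 + 19.60 = 27.60.

27.60 dollars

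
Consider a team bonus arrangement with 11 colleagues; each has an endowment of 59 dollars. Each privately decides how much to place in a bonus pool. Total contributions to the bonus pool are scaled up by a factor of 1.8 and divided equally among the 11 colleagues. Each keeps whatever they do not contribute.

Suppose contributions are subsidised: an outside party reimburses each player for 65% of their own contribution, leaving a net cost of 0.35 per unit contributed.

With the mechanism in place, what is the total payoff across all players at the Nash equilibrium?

With the mechanism, a contributed unit returns (1.8/11) / 0.35 = 0.4675 per unit of net cost — still below 1 — so contributing 0 remains dominant for every player.
At the Nash equilibrium no one contributes; group total payoff = 11 × 59 = 649.

649.00 dollars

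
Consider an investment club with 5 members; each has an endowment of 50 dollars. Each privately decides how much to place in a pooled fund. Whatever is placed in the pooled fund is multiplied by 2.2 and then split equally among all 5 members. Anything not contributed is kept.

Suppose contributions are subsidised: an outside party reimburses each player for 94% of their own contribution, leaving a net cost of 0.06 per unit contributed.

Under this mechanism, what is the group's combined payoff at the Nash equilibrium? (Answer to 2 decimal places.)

Under the mechanism each unit contributed yields (2.2/5) / 0.06 = 7.3333 back to its contributor per unit of net cost, which exceeds 1, making full contribution the dominant choice for everyone.
At the Nash equilibrium everyone contributes 50. Group total payoff = 5 × (50 × 0.94 + 2.2 × 50) = 785.00.

785.00 dollars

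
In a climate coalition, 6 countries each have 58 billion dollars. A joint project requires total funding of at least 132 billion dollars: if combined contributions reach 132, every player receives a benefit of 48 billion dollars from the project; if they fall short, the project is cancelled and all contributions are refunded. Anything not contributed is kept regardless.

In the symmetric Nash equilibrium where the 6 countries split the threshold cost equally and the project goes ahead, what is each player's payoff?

Equal share of the threshold: 132/6 = 22.
At this profile no one gains by cutting their contribution: any cut drops the total below 132, the project is cancelled, contributions are refunded, and the deviator ends with 58, which is less than 58 − 22 + 48 = 84. Contributing more than 22 just wastes the excess. So contributing exactly 22 is a best response.
Each player's payoff: 58 − 22 + 48 = 84.

84 billion dollars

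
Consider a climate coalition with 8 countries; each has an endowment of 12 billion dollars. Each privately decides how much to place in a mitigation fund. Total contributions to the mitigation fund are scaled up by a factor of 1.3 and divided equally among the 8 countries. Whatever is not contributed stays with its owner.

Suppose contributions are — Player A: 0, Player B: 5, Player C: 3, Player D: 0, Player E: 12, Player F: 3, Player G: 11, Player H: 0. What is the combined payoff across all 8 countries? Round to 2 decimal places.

Total contributed: 0 + 5 + 3 + 0 + 12 + 3 + 11 + 0 = 34; total kept: 8 × 12 − 34 = 62.
The mitigation fund pays out 1.3 × 34 = 44.20 in aggregate.
Group total = 62 + 44.20 = 106.20.

106.20 billion dollars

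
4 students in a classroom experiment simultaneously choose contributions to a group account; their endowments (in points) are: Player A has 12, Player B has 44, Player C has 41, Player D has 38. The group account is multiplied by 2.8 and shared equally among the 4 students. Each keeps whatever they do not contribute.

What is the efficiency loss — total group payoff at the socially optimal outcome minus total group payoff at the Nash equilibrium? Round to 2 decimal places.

The private return per contributed unit is 2.8/4 = 0.7000 < 1 for every player regardless of endowment, so the Nash equilibrium is zero contribution and the group total is Σ E_j = 12 + 44 + 41 + 38 = 135.
Each contributed unit returns 2.800 to the group, so the social optimum is full contribution by everyone: group total = 2.800 × 135 = 378.00.
Efficiency loss = (2.800 − 1) × 135 = 243.00.

243.00 points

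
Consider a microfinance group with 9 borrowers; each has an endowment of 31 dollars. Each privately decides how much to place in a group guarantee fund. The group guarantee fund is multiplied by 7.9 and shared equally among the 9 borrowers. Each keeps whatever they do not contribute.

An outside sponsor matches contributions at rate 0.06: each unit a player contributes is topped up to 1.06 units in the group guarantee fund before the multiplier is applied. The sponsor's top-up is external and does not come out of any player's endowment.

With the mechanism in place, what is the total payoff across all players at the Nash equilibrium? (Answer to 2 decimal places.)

279.00 dollars

The effective private return is 7.9 × 1.06 / 9 = 0.9304, which is still under 1, so the mechanism doesn't change anyone's dominant strategy: zero contribution.
Everyone keeps their endowment and the group total is 9 × 31 = 279.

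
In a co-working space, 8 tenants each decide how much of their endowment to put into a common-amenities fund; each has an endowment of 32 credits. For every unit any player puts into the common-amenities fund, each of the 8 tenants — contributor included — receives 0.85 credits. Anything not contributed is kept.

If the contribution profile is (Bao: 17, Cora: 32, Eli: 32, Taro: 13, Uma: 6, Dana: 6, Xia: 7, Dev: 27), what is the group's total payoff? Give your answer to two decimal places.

Total contributed: 17 + 32 + 32 + 13 + 6 + 6 + 7 + 27 = 140; total kept: 8 × 32 − 140 = 116.
The common-amenities fund pays out 0.85 × 8 × 140 = 952.00 in aggregate.
Group total = 116 + 952.00 = 1068.00.

1068.00 credits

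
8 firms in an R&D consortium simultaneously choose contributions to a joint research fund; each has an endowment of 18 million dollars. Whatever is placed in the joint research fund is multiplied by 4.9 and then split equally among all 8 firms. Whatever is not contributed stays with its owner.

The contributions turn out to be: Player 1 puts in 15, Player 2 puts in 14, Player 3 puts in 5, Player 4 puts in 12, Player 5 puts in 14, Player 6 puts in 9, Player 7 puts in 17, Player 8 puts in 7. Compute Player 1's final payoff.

Total contributed: 15 + 14 + 5 + 12 + 14 + 9 + 17 + 7 = 93.
Each receives 4.9 × 93 / 8 = 56.96 from the joint research fund.
Player 1 keeps 18 − 15 = 3, so Player 1's payoff is 3 + 56.96 = 59.96.

59.96 million dollars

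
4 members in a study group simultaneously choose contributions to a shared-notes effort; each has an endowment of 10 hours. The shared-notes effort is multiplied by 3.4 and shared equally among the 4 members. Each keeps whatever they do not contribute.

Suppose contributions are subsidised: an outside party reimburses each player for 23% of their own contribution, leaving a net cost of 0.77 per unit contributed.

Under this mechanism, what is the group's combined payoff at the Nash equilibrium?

145.20 hours

The effective private return per unit is now (3.4/4) / 0.77 = 1.1039 > 1, so every player's dominant strategy flips to full contribution.
At the Nash equilibrium everyone contributes 10. Group total payoff = 4 × (10 × 0.23 + 3.4 × 10) = 145.20.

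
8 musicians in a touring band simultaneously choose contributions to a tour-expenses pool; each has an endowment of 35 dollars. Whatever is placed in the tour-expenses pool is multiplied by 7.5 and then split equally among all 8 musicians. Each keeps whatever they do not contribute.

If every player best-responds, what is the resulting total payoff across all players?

Each contributed unit returns 7.5/8 = 0.9375 to its contributor — below 1 — so contributing 0 is dominant for every player. At the Nash equilibrium everyone keeps their 35, and the group total is 8 × 35 = 280.

280.00 dollars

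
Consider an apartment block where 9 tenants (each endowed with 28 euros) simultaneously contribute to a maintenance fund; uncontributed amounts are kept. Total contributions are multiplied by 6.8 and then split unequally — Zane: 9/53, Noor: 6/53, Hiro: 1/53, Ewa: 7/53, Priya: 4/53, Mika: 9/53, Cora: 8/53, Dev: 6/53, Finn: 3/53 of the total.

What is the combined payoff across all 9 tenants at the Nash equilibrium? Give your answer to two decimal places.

739.20 euros

For player j, contributing a unit is worthwhile iff 6.8 × (j's share) ≥ 1, i.e. iff j's share is at least 0.1471.
Zane, Mika and Cora are above the threshold, contributing 28 each; the remaining 6 contribute 0. Total contributed: 84.
The maintenance fund pays out 6.8 × 84 = 571.20 in total (split across the unequal shares, but the aggregate is all that matters for the group sum).
The 6 free-riders keep 28 each, adding 168. Group total = 168 + 571.20 = 739.20.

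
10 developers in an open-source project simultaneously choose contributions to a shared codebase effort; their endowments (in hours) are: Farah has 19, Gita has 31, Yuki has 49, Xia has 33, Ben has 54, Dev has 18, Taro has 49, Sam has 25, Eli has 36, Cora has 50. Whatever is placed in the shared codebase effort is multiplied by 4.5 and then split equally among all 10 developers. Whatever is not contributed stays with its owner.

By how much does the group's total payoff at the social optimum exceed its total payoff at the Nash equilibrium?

The private return per contributed unit is 4.5/10 = 0.4500 < 1 for every player regardless of endowment, so the Nash equilibrium is zero contribution and the group total is Σ E_j = 19 + 31 + 49 + 33 + 54 + 18 + 49 + 25 + 36 + 50 = 364.
Each contributed unit returns 4.500 to the group, so the social optimum is full contribution by everyone: group total = 4.500 × 364 = 1638.00.
Efficiency loss = (4.500 − 1) × 364 = 1274.00.

1274.00 hours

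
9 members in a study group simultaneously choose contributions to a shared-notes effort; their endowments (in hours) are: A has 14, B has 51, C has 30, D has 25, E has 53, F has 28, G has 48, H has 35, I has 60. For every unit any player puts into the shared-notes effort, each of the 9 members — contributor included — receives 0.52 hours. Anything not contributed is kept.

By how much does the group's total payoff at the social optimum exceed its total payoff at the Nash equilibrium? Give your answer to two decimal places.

1265.92 hours

The private return per contributed unit is 0.52 < 1 for everyone, so the Nash equilibrium is zero contribution and the group total is Σ E_j = 14 + 51 + 30 + 25 + 53 + 28 + 48 + 35 + 60 = 344.
Each contributed unit returns 4.680 to the group, so the social optimum is full contribution by everyone: group total = 4.680 × 344 = 1609.92.
Efficiency loss = (4.680 − 1) × 344 = 1265.92.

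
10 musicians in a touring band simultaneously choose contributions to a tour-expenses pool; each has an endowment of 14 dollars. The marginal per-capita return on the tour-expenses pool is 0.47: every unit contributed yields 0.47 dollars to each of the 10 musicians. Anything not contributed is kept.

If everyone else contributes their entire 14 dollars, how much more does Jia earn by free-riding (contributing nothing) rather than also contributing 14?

7.42 dollars

Switching from a contribution of 14 to 0 lets Jia keep an extra 14 dollars, but lowers the tour-expenses pool by 14, which costs Jia their own share of that drop: 0.47 × 14 = 6.58.
Net gain = 14 − 6.58 = 7.42. The private return per contributed unit (0.47) is below 1, so free-riding is indeed the best response regardless of what the others do.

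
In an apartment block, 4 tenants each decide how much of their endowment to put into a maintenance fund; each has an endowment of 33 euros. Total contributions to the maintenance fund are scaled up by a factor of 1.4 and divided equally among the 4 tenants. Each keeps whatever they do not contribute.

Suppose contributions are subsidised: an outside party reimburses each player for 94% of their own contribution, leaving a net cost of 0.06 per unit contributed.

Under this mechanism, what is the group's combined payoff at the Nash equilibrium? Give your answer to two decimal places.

308.88 euros

Under the mechanism each unit contributed yields (1.4/4) / 0.06 = 5.8333 back to its contributor per unit of net cost, which exceeds 1, making full contribution the dominant choice for everyone.
So the Nash equilibrium is full contribution by all 4; the group earns 4 × (33 × 0.94 + 1.4 × 33) = 308.88.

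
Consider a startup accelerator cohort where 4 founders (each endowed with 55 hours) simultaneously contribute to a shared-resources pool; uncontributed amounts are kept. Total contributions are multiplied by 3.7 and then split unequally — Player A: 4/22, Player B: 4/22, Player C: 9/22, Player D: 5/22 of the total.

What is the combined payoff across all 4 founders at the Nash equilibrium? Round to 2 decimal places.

368.50 hours

Player j's private return per contributed unit is 3.7 × (j's share). Contributing is weakly dominant for j when that share is at least 1/3.7 = 0.2703, and contributing 0 is dominant otherwise.
Only Player C (9/22) clears that bar, contributing 55; the remaining 3 contribute 0. Total contributed: 55.
The shared-resources pool pays out 3.7 × 55 = 203.50 in total (split across the unequal shares, but the aggregate is all that matters for the group sum).
The 3 free-riders keep 55 each, adding 165. Group total = 165 + 203.50 = 368.50.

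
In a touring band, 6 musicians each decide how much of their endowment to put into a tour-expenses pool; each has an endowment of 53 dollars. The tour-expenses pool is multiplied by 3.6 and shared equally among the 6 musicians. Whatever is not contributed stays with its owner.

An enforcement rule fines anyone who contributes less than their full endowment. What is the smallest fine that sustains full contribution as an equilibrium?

21.20 dollars

Given the others contribute fully, the best deviation is to contribute 0 (any partial contribution still incurs the fine and gives up units whose private return 0.6000 is below 1).
Deviating from 53 to 0 saves 53 dollars but forfeits the deviator's share of the drop in the tour-expenses pool: 3.6/6 × 53 = 31.80.
So the deviation gain is 53 − 31.80 = 21.20, and the fine must be at least 21.20 dollars to wipe it out.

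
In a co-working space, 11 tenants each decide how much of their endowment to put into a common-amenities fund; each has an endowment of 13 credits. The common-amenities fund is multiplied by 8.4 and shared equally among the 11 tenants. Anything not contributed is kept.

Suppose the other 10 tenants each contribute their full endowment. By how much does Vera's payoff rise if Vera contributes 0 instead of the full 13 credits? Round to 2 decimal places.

3.07 credits

Switching from a contribution of 13 to 0 lets Vera keep an extra 13 credits, but lowers the common-amenities fund by 13, which costs Vera their own share of that drop: 8.4/11 × 13 = 9.93.
Net gain = 13 − 9.93 = 3.07. The private return per contributed unit (0.7636) is below 1, so free-riding is indeed the best response regardless of what the others do.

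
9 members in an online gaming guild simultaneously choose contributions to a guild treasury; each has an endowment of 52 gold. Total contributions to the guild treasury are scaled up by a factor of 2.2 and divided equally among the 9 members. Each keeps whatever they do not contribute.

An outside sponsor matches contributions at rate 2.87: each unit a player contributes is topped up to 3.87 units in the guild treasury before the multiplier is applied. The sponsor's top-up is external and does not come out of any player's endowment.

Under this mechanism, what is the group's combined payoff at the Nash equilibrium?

468.00 gold

With the mechanism, a contributed unit returns 2.2 × 3.87 / 9 = 0.9460 per unit of net cost — still below 1 — so contributing 0 remains dominant for every player.
At the Nash equilibrium no one contributes; group total payoff = 9 × 52 = 468.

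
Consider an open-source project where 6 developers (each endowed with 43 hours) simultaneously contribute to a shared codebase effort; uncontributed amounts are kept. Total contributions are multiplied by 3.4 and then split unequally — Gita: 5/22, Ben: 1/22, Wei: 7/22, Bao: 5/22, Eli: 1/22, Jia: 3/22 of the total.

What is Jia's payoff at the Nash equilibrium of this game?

62.94 hours

Each unit j contributes comes back to j as 3.4 × (j's share), so j prefers to contribute only if that share exceeds 1/3.4 = 0.2941; otherwise keeping the unit dominates.
Wei alone (share 7/22) is above the threshold, contributing 43; the remaining 5 contribute 0. Total contributed: 43.
Jia keeps 43 and receives 3.4 × 43 × 3/22 = 19.94 from the shared codebase effort, for a payoff of 62.94.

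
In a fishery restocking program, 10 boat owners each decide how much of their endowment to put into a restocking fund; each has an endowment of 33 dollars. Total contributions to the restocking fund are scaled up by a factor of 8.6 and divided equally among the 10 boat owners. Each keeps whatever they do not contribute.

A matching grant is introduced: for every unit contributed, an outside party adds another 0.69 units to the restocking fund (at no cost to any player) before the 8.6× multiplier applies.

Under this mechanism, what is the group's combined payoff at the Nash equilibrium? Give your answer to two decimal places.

4796.22 dollars

With the mechanism, a contributed unit returns 8.6 × 1.69 / 10 = 1.4534 per unit of net cost to the contributor — now above 1 — so contributing fully is weakly dominant for every player.
So the Nash equilibrium is full contribution by all 10; the group earns 8.6 × 1.69 × 330 = 4796.22.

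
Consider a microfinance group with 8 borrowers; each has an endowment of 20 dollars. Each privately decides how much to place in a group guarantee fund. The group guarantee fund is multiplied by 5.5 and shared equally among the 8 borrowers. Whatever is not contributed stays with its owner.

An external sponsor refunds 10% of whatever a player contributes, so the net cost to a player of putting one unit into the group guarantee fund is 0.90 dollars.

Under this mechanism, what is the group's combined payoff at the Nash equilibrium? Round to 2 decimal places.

With the mechanism, a contributed unit returns (5.5/8) / 0.90 = 0.7639 per unit of net cost — still below 1 — so contributing 0 remains dominant for every player.
Everyone keeps their endowment and the group total is 8 × 20 = 160.

160.00 dollars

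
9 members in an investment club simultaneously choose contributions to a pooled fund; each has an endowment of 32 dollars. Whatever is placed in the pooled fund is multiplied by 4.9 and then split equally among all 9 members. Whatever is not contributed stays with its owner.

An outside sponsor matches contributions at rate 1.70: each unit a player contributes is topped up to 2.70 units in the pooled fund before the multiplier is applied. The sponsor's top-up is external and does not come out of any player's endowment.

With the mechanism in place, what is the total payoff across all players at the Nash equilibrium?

3810.24 dollars

With the mechanism, a contributed unit returns 4.9 × 2.70 / 9 = 1.4700 per unit of net cost to the contributor — now above 1 — so contributing fully is weakly dominant for every player.
So the Nash equilibrium is full contribution by all 9; the group earns 4.9 × 2.70 × 288 = 3810.24.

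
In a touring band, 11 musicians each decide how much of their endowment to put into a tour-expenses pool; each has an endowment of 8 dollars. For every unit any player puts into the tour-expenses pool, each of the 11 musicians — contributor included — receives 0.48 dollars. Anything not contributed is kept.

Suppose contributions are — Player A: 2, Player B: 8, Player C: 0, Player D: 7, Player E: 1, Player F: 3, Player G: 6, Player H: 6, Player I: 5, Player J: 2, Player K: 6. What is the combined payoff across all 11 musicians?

284.88 dollars

Total contributed: 2 + 8 + 0 + 7 + 1 + 3 + 6 + 6 + 5 + 2 + 6 = 46; total kept: 11 × 8 − 46 = 42.
The tour-expenses pool pays out 0.48 × 11 × 46 = 242.88 in aggregate.
Group total = 42 + 242.88 = 284.88.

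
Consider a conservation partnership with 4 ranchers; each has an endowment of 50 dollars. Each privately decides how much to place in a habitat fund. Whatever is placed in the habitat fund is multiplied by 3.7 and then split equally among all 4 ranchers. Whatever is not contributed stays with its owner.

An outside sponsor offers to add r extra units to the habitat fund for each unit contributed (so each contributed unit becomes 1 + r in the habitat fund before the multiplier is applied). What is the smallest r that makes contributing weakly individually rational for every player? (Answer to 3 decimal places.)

0.081

With matching at rate r, one contributed unit becomes (1 + r) in the habitat fund and returns 3.7 × (1 + r) / 4 to the contributor.
Setting this equal to 1: 1 + r = 4/3.7 = 1.0811.
So the minimum matching rate is r = 1.0811 − 1 = 0.081.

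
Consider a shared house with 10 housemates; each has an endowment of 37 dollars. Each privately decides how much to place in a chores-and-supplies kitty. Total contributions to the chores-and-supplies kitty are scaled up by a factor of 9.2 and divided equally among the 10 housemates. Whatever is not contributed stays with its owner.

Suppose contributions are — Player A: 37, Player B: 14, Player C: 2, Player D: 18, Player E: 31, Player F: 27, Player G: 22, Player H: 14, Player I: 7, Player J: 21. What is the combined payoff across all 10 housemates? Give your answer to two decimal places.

1952.60 dollars

Total contributed: 37 + 14 + 2 + 18 + 31 + 27 + 22 + 14 + 7 + 21 = 193; total kept: 10 × 37 − 193 = 177.
The chores-and-supplies kitty pays out 9.2 × 193 = 1775.60 in aggregate.
Group total = 177 + 1775.60 = 1952.60.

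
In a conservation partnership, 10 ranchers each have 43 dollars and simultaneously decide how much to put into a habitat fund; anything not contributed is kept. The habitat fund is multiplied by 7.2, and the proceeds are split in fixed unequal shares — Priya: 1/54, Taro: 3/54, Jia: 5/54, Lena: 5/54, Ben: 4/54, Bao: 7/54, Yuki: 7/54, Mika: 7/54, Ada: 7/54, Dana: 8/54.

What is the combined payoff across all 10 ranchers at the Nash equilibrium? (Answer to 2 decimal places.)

696.60 dollars

Each unit j contributes comes back to j as 7.2 × (j's share), so j prefers to contribute only if that share exceeds 1/7.2 = 0.1389; otherwise keeping the unit dominates.
Dana alone (share 8/54) is above the threshold, contributing 43; the remaining 9 contribute 0. Total contributed: 43.
The habitat fund pays out 7.2 × 43 = 309.60 in total (split across the unequal shares, but the aggregate is all that matters for the group sum).
The 9 free-riders keep 43 each, adding 387. Group total = 387 + 309.60 = 696.60.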